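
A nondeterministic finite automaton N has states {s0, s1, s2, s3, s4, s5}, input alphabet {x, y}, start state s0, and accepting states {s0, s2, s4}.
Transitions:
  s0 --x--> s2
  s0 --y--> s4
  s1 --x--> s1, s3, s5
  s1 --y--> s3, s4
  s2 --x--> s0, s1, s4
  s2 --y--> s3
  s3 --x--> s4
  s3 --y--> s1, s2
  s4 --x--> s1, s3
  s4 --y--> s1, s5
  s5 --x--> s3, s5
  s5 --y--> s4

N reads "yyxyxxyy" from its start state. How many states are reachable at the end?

5

Start: {s0}
read y: {s4}
read y: {s1, s5}
read x: {s1, s3, s5}
read y: {s1, s2, s3, s4}
read x: {s0, s1, s3, s4, s5}
read x: {s1, s2, s3, s4, s5}
read y: {s1, s2, s3, s4, s5}
read y: {s1, s2, s3, s4, s5}
Final reachable set {s1, s2, s3, s4, s5} has 5 states.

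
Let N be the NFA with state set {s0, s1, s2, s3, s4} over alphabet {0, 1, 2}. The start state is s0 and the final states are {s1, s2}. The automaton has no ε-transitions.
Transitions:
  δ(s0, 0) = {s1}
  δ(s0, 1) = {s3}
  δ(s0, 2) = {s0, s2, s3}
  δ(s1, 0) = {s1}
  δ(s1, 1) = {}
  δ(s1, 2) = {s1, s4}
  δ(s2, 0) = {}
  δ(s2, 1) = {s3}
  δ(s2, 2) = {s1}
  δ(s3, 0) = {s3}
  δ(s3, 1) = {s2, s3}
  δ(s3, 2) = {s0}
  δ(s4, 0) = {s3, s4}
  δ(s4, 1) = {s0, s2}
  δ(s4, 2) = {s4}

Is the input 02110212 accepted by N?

Start: {s0}
read 0: {s1}
read 2: {s1, s4}
read 1: {s0, s2}
read 1: {s3}
read 0: {s3}
read 2: {s0}
read 1: {s3}
read 2: {s0}
Reachable ∩ accepting = {} — empty.

rejected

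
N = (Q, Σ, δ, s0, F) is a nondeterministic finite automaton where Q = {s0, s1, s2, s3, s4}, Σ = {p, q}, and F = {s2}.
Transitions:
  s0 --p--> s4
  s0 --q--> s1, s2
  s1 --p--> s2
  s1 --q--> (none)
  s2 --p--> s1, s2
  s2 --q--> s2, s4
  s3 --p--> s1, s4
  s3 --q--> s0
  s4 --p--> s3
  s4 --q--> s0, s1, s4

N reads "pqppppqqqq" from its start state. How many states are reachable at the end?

4

Start: {s0}
read p: {s4}
read q: {s0, s1, s4}
read p: {s2, s3, s4}
read p: {s1, s2, s3, s4}
read p: {s1, s2, s3, s4}
read p: {s1, s2, s3, s4}
read q: {s0, s1, s2, s4}
read q: {s0, s1, s2, s4}
read q: {s0, s1, s2, s4}
read q: {s0, s1, s2, s4}
Final reachable set {s0, s1, s2, s4} has 4 states.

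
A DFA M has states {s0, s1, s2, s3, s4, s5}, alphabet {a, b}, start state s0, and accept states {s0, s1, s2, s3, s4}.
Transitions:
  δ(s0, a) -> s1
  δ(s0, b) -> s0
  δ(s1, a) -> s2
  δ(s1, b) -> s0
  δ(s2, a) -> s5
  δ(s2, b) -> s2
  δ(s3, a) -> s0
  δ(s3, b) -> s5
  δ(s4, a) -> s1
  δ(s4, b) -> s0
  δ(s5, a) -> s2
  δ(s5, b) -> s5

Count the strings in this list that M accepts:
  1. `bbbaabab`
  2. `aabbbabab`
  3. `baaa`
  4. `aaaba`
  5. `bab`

3

`bbbaabab`: rejected
`aabbbabab`: accepted
`baaa`: rejected
`aaaba`: accepted
`bab`: accepted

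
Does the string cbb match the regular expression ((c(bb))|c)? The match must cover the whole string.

yes

The left alternative (c(bb)) matches cbb.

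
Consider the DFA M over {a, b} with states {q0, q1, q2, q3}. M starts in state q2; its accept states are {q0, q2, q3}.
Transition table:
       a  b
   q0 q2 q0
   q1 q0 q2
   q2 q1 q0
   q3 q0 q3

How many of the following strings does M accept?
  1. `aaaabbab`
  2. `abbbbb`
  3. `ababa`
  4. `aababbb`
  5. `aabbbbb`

4

`aaaabbab`: accepted
`abbbbb`: accepted
`ababa`: rejected
`aababbb`: accepted
`aabbbbb`: accepted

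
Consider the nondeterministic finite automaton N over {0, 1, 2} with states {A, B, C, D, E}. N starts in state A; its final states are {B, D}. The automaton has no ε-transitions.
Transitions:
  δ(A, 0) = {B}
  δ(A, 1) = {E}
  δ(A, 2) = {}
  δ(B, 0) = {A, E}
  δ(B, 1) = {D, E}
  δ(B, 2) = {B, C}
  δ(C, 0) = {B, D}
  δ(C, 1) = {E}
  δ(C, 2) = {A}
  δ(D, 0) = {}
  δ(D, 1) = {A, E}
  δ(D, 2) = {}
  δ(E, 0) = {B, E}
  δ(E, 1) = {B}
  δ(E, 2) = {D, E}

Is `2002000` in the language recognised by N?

Start: {A}
read 2: {}
The reachable set is empty and stays empty for the remaining 6 symbols.
Reachable ∩ accepting = {} — empty.

rejected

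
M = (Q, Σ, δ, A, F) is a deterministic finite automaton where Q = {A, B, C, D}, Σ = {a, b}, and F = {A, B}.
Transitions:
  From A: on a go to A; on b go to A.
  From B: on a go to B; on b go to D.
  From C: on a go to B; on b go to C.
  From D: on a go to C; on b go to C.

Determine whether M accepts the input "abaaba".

accepted

A --a--> A
A --b--> A
A --a--> A
A --a--> A
A --b--> A
A --a--> A
End in state A, which is an accepting state.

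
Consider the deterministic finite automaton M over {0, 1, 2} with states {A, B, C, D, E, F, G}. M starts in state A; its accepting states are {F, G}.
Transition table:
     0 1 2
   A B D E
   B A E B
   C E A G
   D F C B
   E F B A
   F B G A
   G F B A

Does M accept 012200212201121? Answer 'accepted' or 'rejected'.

A --0--> B
B --1--> E
E --2--> A
A --2--> E
E --0--> F
F --0--> B
B --2--> B
B --1--> E
E --2--> A
A --2--> E
E --0--> F
F --1--> G
G --1--> B
B --2--> B
B --1--> E
End in state E, which is not an accepting state.

rejected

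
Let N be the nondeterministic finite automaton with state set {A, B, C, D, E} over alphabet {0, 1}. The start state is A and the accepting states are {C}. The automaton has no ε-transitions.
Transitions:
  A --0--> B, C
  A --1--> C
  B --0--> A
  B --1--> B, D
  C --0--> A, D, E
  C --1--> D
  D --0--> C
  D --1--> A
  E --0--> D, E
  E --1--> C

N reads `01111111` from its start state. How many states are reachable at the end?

Start: {A}
read 0: {B, C}
read 1: {B, D}
read 1: {A, B, D}
read 1: {A, B, C, D}
read 1: {A, B, C, D}
read 1: {A, B, C, D}
read 1: {A, B, C, D}
read 1: {A, B, C, D}
Final reachable set {A, B, C, D} has 4 states.

4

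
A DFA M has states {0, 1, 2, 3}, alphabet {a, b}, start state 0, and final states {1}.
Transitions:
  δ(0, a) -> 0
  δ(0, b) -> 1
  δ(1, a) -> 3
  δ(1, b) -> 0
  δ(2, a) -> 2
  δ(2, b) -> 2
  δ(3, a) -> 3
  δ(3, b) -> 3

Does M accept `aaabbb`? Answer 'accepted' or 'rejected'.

accepted

0 --a--> 0
0 --a--> 0
0 --a--> 0
0 --b--> 1
1 --b--> 0
0 --b--> 1
End in state 1, which is an accepting state.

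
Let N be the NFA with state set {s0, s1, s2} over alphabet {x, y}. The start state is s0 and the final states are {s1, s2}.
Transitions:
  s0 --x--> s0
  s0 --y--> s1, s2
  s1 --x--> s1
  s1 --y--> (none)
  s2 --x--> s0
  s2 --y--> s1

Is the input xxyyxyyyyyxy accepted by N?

rejected

Start: {s0}
read x: {s0}
read x: {s0}
read y: {s1, s2}
read y: {s1}
read x: {s1}
read y: {}
The reachable set is empty and stays empty for the remaining 6 symbols.
Reachable ∩ accepting = {} — empty.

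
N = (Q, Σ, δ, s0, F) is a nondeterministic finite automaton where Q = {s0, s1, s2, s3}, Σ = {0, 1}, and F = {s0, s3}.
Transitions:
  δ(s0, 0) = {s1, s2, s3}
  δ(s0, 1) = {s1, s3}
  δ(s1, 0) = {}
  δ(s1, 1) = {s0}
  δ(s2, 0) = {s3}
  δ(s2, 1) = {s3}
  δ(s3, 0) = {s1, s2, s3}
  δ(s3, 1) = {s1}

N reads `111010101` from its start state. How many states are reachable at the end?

Start: {s0}
read 1: {s1, s3}
read 1: {s0, s1}
read 1: {s0, s1, s3}
read 0: {s1, s2, s3}
read 1: {s0, s1, s3}
read 0: {s1, s2, s3}
read 1: {s0, s1, s3}
read 0: {s1, s2, s3}
read 1: {s0, s1, s3}
Final reachable set {s0, s1, s3} has 3 states.

3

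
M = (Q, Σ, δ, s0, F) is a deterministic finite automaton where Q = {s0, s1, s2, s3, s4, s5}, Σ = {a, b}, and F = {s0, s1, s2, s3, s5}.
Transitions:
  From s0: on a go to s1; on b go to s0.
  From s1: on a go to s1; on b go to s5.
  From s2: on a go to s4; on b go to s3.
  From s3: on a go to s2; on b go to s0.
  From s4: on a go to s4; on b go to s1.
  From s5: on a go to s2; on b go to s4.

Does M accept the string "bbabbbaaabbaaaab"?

s0 --b--> s0
s0 --b--> s0
s0 --a--> s1
s1 --b--> s5
s5 --b--> s4
s4 --b--> s1
s1 --a--> s1
s1 --a--> s1
s1 --a--> s1
s1 --b--> s5
s5 --b--> s4
s4 --a--> s4
s4 --a--> s4
s4 --a--> s4
s4 --a--> s4
s4 --b--> s1
End in state s1, which is an accepting state.

accepted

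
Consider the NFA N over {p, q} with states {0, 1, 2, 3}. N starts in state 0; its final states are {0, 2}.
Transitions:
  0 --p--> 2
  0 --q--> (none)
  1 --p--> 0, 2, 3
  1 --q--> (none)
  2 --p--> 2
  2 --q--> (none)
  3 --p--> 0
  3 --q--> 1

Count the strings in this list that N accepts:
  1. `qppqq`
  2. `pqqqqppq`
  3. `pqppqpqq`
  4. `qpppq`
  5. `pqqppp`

`qppqq`: rejected
`pqqqqppq`: rejected
`pqppqpqq`: rejected
`qpppq`: rejected
`pqqppp`: rejected

0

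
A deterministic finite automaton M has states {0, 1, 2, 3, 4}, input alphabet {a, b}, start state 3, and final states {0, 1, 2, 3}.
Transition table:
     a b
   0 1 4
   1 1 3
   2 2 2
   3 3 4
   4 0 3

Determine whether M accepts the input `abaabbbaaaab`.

3 --a--> 3
3 --b--> 4
4 --a--> 0
0 --a--> 1
1 --b--> 3
3 --b--> 4
4 --b--> 3
3 --a--> 3
3 --a--> 3
3 --a--> 3
3 --a--> 3
3 --b--> 4
End in state 4, which is not an accepting state.

rejected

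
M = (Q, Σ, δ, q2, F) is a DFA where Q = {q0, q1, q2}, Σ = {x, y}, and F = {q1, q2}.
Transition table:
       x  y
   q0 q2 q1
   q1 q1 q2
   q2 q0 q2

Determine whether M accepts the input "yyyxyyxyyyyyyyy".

accepted

q2 --y--> q2
q2 --y--> q2
q2 --y--> q2
q2 --x--> q0
q0 --y--> q1
q1 --y--> q2
q2 --x--> q0
q0 --y--> q1
q1 --y--> q2
q2 --y--> q2
q2 --y--> q2
q2 --y--> q2
q2 --y--> q2
q2 --y--> q2
q2 --y--> q2
End in state q2, which is an accepting state.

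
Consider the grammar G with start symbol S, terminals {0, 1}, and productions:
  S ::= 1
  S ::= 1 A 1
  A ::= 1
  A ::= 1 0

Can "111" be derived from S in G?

yes

S ⇒ 1A1 ⇒ 111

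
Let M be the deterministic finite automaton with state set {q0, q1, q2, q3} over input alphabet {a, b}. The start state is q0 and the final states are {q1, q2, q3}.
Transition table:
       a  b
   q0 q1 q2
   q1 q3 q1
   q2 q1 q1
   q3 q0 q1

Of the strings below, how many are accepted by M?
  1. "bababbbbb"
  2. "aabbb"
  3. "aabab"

"bababbbbb": accepted
"aabbb": accepted
"aabab": accepted

3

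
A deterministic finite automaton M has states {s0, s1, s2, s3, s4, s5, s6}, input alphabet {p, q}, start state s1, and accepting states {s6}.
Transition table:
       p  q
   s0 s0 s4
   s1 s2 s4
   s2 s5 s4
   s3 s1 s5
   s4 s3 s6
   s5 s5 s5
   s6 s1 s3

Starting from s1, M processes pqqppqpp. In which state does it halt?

s1 --p--> s2
s2 --q--> s4
s4 --q--> s6
s6 --p--> s1
s1 --p--> s2
s2 --q--> s4
s4 --p--> s3
s3 --p--> s1

s1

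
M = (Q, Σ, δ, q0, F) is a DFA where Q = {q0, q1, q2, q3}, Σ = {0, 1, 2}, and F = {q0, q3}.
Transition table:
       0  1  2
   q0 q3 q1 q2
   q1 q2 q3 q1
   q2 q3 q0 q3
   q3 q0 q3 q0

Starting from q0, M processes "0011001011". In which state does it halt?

q3

q0 --0--> q3
q3 --0--> q0
q0 --1--> q1
q1 --1--> q3
q3 --0--> q0
q0 --0--> q3
q3 --1--> q3
q3 --0--> q0
q0 --1--> q1
q1 --1--> q3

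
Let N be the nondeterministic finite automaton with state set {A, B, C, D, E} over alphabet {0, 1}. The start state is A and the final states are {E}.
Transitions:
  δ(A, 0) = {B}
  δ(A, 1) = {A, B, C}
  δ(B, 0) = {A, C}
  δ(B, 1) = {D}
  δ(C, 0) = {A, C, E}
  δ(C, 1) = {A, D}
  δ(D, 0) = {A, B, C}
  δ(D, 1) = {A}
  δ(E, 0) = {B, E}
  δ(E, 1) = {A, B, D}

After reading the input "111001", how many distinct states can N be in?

Start: {A}
read 1: {A, B, C}
read 1: {A, B, C, D}
read 1: {A, B, C, D}
read 0: {A, B, C, E}
read 0: {A, B, C, E}
read 1: {A, B, C, D}
Final reachable set {A, B, C, D} has 4 states.

4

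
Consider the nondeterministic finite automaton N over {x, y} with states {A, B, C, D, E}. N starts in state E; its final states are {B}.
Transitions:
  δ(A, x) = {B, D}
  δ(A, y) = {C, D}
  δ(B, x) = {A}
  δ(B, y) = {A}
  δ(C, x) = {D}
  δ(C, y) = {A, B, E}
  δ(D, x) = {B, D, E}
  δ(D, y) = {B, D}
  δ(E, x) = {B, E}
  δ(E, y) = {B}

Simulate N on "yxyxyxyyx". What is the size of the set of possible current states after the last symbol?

4

Start: {E}
read y: {B}
read x: {A}
read y: {C, D}
read x: {B, D, E}
read y: {A, B, D}
read x: {A, B, D, E}
read y: {A, B, C, D}
read y: {A, B, C, D, E}
read x: {A, B, D, E}
Final reachable set {A, B, D, E} has 4 states.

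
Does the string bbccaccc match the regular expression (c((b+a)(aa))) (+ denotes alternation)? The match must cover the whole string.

no

No split of bbccaccc into u·v has c matching u and ((b+a)(aa)) matching v.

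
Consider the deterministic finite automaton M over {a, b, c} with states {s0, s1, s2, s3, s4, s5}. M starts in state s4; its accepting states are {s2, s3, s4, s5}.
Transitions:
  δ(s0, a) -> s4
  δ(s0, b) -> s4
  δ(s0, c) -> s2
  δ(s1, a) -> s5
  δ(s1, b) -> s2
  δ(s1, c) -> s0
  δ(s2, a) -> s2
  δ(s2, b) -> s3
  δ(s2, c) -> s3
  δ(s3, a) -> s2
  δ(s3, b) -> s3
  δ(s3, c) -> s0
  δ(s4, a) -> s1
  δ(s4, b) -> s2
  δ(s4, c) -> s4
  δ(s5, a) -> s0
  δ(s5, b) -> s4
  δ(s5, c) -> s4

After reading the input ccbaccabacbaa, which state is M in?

s4 --c--> s4
s4 --c--> s4
s4 --b--> s2
s2 --a--> s2
s2 --c--> s3
s3 --c--> s0
s0 --a--> s4
s4 --b--> s2
s2 --a--> s2
s2 --c--> s3
s3 --b--> s3
s3 --a--> s2
s2 --a--> s2

s2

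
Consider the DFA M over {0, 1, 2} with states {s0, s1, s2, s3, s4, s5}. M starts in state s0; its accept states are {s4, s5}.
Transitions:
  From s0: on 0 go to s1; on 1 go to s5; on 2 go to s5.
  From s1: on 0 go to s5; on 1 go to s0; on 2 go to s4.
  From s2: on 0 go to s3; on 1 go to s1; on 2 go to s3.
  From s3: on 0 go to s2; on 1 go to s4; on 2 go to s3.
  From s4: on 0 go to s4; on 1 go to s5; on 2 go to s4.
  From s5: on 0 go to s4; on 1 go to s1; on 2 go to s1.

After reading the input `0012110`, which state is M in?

s5

s0 --0--> s1
s1 --0--> s5
s5 --1--> s1
s1 --2--> s4
s4 --1--> s5
s5 --1--> s1
s1 --0--> s5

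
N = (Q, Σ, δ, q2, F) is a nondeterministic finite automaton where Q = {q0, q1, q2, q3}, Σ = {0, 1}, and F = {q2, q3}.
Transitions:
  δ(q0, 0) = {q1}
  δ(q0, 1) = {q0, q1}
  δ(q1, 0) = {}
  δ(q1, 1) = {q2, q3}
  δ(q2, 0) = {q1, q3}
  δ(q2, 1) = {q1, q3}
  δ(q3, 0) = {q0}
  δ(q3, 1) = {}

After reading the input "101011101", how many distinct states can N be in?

Start: {q2}
read 1: {q1, q3}
read 0: {q0}
read 1: {q0, q1}
read 0: {q1}
read 1: {q2, q3}
read 1: {q1, q3}
read 1: {q2, q3}
read 0: {q0, q1, q3}
read 1: {q0, q1, q2, q3}
Final reachable set {q0, q1, q2, q3} has 4 states.

4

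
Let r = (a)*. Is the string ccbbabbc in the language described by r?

no

ccbbabbc cannot be split into zero or more pieces each matching a.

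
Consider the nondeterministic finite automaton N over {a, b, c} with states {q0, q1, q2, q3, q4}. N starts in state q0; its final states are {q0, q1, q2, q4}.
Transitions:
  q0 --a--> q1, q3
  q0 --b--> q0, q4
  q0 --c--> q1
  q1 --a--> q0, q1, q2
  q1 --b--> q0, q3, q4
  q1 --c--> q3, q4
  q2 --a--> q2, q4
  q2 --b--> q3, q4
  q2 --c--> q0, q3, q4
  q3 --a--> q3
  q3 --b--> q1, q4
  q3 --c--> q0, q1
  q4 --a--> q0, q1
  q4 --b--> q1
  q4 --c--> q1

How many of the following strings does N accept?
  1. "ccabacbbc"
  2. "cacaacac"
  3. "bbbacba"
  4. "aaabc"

4

"ccabacbbc": accepted
"cacaacac": accepted
"bbbacba": accepted
"aaabc": accepted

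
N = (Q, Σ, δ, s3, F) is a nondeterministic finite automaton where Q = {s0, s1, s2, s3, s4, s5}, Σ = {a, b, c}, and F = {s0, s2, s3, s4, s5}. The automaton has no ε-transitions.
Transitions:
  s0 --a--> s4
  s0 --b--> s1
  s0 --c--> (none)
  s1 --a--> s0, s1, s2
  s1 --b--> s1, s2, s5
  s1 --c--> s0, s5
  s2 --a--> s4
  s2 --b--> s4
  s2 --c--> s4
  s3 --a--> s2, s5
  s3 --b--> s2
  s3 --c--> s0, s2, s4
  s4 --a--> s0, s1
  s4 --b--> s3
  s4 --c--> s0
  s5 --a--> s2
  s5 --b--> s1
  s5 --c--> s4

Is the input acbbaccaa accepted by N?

rejected

Start: {s3}
read a: {s2, s5}
read c: {s4}
read b: {s3}
read b: {s2}
read a: {s4}
read c: {s0}
read c: {}
The reachable set is empty and stays empty for the remaining 2 symbols.
Reachable ∩ accepting = {} — empty.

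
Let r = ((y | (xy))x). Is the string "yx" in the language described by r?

yes

Split as y·x: (y|(xy)) matches y and x matches x.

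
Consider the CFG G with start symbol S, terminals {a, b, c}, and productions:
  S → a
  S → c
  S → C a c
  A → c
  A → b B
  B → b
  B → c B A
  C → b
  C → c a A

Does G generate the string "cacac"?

yes

S ⇒ Cac ⇒ caAac ⇒ cacac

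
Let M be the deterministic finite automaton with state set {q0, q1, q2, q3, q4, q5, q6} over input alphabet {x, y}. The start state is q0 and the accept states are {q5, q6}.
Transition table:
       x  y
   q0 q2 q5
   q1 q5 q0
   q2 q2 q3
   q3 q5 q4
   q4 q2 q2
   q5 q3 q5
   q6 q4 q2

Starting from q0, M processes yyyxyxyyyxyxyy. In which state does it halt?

q5

q0 --y--> q5
q5 --y--> q5
q5 --y--> q5
q5 --x--> q3
q3 --y--> q4
q4 --x--> q2
q2 --y--> q3
q3 --y--> q4
q4 --y--> q2
q2 --x--> q2
q2 --y--> q3
q3 --x--> q5
q5 --y--> q5
q5 --y--> q5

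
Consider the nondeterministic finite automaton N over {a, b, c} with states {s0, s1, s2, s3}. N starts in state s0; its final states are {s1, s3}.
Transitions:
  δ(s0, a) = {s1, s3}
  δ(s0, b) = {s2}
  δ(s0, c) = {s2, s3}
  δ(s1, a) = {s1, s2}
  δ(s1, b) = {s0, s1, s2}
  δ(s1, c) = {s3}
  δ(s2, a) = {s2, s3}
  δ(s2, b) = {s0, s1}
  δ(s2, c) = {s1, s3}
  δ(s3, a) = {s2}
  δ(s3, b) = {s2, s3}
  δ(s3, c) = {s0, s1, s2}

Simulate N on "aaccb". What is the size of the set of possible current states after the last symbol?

Start: {s0}
read a: {s1, s3}
read a: {s1, s2}
read c: {s1, s3}
read c: {s0, s1, s2, s3}
read b: {s0, s1, s2, s3}
Final reachable set {s0, s1, s2, s3} has 4 states.

4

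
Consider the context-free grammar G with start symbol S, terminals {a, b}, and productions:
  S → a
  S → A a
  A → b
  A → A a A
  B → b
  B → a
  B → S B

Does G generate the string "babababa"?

yes

S ⇒ Aa ⇒ AaAa ⇒ AaAaAa ⇒ AaAaAaAa ⇒ baAaAaAa ⇒ babaAaAa ⇒ bababaAa ⇒ babababa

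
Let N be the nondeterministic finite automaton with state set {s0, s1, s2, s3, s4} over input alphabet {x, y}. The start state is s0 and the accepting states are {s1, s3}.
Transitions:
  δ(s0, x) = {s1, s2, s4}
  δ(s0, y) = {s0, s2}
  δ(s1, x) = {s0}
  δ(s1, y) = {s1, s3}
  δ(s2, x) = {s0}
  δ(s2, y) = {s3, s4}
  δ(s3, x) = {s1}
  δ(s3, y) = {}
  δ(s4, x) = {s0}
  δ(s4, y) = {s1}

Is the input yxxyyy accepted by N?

accepted

Start: {s0}
read y: {s0, s2}
read x: {s0, s1, s2, s4}
read x: {s0, s1, s2, s4}
read y: {s0, s1, s2, s3, s4}
read y: {s0, s1, s2, s3, s4}
read y: {s0, s1, s2, s3, s4}
Reachable ∩ accepting = {s1, s3} — nonempty.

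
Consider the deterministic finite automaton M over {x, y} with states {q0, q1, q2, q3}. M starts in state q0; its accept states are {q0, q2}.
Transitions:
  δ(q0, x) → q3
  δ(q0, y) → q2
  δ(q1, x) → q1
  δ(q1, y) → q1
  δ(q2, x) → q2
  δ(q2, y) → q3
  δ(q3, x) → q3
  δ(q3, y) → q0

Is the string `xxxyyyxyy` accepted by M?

accepted

q0 --x--> q3
q3 --x--> q3
q3 --x--> q3
q3 --y--> q0
q0 --y--> q2
q2 --y--> q3
q3 --x--> q3
q3 --y--> q0
q0 --y--> q2
End in state q2, which is an accepting state.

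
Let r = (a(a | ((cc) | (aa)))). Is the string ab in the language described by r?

No split of ab into u·v has a matching u and (a|((cc)|(aa))) matching v.

no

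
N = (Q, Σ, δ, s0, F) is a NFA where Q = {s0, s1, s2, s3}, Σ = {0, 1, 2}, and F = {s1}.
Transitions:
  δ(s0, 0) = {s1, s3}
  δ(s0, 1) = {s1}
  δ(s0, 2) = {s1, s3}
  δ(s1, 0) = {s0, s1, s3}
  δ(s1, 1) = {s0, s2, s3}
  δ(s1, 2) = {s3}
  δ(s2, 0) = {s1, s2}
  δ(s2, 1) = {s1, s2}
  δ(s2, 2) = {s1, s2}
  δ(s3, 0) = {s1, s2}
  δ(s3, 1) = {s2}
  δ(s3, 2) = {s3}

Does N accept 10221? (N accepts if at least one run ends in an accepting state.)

rejected

Start: {s0}
read 1: {s1}
read 0: {s0, s1, s3}
read 2: {s1, s3}
read 2: {s3}
read 1: {s2}
Reachable ∩ accepting = {} — empty.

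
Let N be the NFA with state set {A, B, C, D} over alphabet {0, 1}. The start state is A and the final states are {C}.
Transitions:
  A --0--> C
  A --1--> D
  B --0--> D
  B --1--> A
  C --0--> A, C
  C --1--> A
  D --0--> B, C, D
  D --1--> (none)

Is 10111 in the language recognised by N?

Start: {A}
read 1: {D}
read 0: {B, C, D}
read 1: {A}
read 1: {D}
read 1: {}
Reachable ∩ accepting = {} — empty.

rejected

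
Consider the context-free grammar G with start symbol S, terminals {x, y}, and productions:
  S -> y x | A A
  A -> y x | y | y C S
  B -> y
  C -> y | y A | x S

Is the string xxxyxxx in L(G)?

no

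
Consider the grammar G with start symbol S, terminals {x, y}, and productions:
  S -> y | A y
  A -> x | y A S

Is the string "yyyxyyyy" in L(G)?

yes

S ⇒ Ay ⇒ yASy ⇒ yyASSy ⇒ yyyASSSy ⇒ yyyxSSSy ⇒ yyyxySSy ⇒ yyyxyySy ⇒ yyyxyyyy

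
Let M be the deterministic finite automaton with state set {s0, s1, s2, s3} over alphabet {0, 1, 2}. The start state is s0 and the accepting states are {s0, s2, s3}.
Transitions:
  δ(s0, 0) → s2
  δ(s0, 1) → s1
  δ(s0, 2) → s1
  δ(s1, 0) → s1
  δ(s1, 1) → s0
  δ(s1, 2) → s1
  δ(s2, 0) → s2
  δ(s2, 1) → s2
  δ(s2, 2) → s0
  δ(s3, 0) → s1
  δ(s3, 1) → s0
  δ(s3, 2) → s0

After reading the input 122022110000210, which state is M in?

s0 --1--> s1
s1 --2--> s1
s1 --2--> s1
s1 --0--> s1
s1 --2--> s1
s1 --2--> s1
s1 --1--> s0
s0 --1--> s1
s1 --0--> s1
s1 --0--> s1
s1 --0--> s1
s1 --0--> s1
s1 --2--> s1
s1 --1--> s0
s0 --0--> s2

s2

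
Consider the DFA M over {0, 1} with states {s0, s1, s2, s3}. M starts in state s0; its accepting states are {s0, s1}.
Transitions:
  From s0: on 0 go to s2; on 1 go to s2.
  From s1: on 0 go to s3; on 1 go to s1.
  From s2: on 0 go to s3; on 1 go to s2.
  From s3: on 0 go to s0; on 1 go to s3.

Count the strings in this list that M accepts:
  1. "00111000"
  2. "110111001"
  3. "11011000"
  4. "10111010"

0

"00111000": rejected
"110111001": rejected
"11011000": rejected
"10111010": rejected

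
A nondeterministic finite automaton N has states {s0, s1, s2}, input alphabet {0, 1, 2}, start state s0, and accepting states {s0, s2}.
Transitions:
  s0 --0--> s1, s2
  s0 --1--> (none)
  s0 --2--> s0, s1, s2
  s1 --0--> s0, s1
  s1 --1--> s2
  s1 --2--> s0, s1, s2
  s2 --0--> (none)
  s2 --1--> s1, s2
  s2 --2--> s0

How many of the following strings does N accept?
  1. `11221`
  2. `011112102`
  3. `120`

1

`11221`: rejected
`011112102`: accepted
`120`: rejected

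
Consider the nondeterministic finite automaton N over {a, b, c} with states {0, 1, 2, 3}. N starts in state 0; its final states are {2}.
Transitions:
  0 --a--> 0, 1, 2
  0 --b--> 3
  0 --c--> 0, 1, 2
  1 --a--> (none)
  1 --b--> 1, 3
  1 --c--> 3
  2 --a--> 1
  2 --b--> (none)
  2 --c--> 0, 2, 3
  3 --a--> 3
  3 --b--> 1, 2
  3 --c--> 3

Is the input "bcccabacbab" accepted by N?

rejected

Start: {0}
read b: {3}
read c: {3}
read c: {3}
read c: {3}
read a: {3}
read b: {1, 2}
read a: {1}
read c: {3}
read b: {1, 2}
read a: {1}
read b: {1, 3}
Reachable ∩ accepting = {} — empty.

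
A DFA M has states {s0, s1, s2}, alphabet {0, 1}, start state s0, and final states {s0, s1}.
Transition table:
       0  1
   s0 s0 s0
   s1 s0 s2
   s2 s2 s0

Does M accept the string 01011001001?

accepted

s0 --0--> s0
s0 --1--> s0
s0 --0--> s0
s0 --1--> s0
s0 --1--> s0
s0 --0--> s0
s0 --0--> s0
s0 --1--> s0
s0 --0--> s0
s0 --0--> s0
s0 --1--> s0
End in state s0, which is an accepting state.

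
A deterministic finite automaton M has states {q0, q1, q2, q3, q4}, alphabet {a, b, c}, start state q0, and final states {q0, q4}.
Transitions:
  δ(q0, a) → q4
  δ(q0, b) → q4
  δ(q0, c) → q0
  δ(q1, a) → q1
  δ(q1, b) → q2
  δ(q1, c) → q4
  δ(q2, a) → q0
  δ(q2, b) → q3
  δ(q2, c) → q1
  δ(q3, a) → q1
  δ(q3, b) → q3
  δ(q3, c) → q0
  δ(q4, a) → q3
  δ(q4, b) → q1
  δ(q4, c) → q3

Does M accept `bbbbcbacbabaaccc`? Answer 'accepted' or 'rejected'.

q0 --b--> q4
q4 --b--> q1
q1 --b--> q2
q2 --b--> q3
q3 --c--> q0
q0 --b--> q4
q4 --a--> q3
q3 --c--> q0
q0 --b--> q4
q4 --a--> q3
q3 --b--> q3
q3 --a--> q1
q1 --a--> q1
q1 --c--> q4
q4 --c--> q3
q3 --c--> q0
End in state q0, which is an accepting state.

accepted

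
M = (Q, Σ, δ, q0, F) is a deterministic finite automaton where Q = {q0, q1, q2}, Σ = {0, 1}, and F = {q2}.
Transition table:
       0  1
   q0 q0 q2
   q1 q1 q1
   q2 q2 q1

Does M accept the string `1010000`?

rejected

q0 --1--> q2
q2 --0--> q2
q2 --1--> q1
q1 --0--> q1
q1 --0--> q1
q1 --0--> q1
q1 --0--> q1
End in state q1, which is not an accepting state.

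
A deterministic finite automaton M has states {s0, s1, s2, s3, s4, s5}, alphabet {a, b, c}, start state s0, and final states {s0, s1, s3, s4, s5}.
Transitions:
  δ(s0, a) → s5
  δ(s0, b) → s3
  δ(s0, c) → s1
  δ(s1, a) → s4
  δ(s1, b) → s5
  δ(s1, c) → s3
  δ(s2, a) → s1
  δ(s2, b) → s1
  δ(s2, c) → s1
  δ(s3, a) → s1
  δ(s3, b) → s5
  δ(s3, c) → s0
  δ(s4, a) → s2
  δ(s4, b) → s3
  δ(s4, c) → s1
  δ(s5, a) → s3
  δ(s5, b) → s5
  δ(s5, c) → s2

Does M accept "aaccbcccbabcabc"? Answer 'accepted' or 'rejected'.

rejected

s0 --a--> s5
s5 --a--> s3
s3 --c--> s0
s0 --c--> s1
s1 --b--> s5
s5 --c--> s2
s2 --c--> s1
s1 --c--> s3
s3 --b--> s5
s5 --a--> s3
s3 --b--> s5
s5 --c--> s2
s2 --a--> s1
s1 --b--> s5
s5 --c--> s2
End in state s2, which is not an accepting state.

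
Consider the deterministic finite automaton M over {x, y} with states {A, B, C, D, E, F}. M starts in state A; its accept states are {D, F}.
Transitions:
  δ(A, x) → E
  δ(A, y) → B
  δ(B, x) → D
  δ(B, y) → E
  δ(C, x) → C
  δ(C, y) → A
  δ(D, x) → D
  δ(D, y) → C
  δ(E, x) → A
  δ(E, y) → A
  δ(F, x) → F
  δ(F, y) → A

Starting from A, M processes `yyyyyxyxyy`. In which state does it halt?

A --y--> B
B --y--> E
E --y--> A
A --y--> B
B --y--> E
E --x--> A
A --y--> B
B --x--> D
D --y--> C
C --y--> A

A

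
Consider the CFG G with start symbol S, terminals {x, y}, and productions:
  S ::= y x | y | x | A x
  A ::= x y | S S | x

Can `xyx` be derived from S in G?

S ⇒ Ax ⇒ xyx

yes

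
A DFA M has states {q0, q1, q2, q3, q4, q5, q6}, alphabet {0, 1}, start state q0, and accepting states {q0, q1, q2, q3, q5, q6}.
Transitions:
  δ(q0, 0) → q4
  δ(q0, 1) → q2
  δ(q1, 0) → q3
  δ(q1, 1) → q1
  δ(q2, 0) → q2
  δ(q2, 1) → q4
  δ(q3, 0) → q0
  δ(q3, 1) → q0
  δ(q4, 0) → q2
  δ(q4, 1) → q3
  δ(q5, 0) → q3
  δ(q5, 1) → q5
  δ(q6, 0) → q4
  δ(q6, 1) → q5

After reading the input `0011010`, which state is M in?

q2

q0 --0--> q4
q4 --0--> q2
q2 --1--> q4
q4 --1--> q3
q3 --0--> q0
q0 --1--> q2
q2 --0--> q2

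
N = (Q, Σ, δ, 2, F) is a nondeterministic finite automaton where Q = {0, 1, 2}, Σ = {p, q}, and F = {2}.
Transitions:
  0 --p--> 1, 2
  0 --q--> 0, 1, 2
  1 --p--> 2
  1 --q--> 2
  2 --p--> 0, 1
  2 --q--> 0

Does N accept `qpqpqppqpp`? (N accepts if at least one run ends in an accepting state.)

Start: {2}
read q: {0}
read p: {1, 2}
read q: {0, 2}
read p: {0, 1, 2}
read q: {0, 1, 2}
read p: {0, 1, 2}
read p: {0, 1, 2}
read q: {0, 1, 2}
read p: {0, 1, 2}
read p: {0, 1, 2}
Reachable ∩ accepting = {2} — nonempty.

accepted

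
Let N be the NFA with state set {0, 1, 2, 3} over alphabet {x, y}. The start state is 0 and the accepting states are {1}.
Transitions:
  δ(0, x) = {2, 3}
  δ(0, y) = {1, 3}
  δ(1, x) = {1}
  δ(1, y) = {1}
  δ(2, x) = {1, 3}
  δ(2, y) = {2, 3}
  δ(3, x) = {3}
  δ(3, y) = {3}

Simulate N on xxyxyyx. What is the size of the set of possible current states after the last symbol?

Start: {0}
read x: {2, 3}
read x: {1, 3}
read y: {1, 3}
read x: {1, 3}
read y: {1, 3}
read y: {1, 3}
read x: {1, 3}
Final reachable set {1, 3} has 2 states.

2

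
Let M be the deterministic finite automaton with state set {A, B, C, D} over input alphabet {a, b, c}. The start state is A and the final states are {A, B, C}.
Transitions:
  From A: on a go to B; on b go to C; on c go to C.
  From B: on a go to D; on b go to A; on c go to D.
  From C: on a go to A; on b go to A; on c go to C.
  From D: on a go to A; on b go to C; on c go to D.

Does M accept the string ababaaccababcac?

A --a--> B
B --b--> A
A --a--> B
B --b--> A
A --a--> B
B --a--> D
D --c--> D
D --c--> D
D --a--> A
A --b--> C
C --a--> A
A --b--> C
C --c--> C
C --a--> A
A --c--> C
End in state C, which is an accepting state.

accepted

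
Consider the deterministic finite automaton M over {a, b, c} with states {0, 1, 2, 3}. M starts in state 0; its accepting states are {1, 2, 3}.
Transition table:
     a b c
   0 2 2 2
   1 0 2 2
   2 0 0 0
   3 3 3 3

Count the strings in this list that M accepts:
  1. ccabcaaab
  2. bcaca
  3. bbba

2

ccabcaaab: accepted
bcaca: accepted
bbba: rejected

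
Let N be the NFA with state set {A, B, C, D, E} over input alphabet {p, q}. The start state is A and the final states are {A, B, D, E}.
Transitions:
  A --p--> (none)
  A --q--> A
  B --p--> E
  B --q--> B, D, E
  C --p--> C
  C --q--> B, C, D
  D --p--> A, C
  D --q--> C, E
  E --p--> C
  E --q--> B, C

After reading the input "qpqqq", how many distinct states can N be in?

Start: {A}
read q: {A}
read p: {}
The reachable set is empty and stays empty for the remaining 3 symbols.
Final reachable set {} has 0 states.

0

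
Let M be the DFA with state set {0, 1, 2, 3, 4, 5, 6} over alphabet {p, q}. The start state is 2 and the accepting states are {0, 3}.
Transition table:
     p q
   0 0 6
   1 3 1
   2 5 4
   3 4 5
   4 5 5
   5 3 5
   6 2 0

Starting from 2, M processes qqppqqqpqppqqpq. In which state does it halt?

5

2 --q--> 4
4 --q--> 5
5 --p--> 3
3 --p--> 4
4 --q--> 5
5 --q--> 5
5 --q--> 5
5 --p--> 3
3 --q--> 5
5 --p--> 3
3 --p--> 4
4 --q--> 5
5 --q--> 5
5 --p--> 3
3 --q--> 5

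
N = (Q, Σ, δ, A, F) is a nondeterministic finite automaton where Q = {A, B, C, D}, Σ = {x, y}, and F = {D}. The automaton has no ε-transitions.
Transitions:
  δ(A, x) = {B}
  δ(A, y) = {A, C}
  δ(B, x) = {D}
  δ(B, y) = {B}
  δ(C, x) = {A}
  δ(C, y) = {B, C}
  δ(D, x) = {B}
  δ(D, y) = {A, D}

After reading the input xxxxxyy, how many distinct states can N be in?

Start: {A}
read x: {B}
read x: {D}
read x: {B}
read x: {D}
read x: {B}
read y: {B}
read y: {B}
Final reachable set {B} has 1 state.

1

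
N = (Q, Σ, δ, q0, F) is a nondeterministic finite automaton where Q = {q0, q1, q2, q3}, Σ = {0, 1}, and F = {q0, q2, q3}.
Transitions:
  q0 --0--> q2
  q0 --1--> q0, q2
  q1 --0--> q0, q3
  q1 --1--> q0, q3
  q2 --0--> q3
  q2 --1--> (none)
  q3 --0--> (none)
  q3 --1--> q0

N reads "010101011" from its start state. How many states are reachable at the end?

0

Start: {q0}
read 0: {q2}
read 1: {}
The reachable set is empty and stays empty for the remaining 7 symbols.
Final reachable set {} has 0 states.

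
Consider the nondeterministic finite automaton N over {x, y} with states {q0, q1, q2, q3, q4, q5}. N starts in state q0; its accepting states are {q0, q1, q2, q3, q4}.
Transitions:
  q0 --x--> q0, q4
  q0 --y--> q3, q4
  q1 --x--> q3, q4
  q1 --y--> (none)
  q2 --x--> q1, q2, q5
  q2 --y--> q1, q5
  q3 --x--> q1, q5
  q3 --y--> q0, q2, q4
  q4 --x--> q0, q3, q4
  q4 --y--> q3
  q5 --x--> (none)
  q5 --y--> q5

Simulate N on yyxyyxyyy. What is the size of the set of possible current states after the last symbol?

6

Start: {q0}
read y: {q3, q4}
read y: {q0, q2, q3, q4}
read x: {q0, q1, q2, q3, q4, q5}
read y: {q0, q1, q2, q3, q4, q5}
read y: {q0, q1, q2, q3, q4, q5}
read x: {q0, q1, q2, q3, q4, q5}
read y: {q0, q1, q2, q3, q4, q5}
read y: {q0, q1, q2, q3, q4, q5}
read y: {q0, q1, q2, q3, q4, q5}
Final reachable set {q0, q1, q2, q3, q4, q5} has 6 states.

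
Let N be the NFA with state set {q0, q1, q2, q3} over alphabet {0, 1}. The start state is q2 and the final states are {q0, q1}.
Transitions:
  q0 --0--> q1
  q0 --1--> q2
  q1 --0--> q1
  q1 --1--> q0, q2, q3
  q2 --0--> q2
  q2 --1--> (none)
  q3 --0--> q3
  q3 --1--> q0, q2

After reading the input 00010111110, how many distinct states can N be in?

Start: {q2}
read 0: {q2}
read 0: {q2}
read 0: {q2}
read 1: {}
The reachable set is empty and stays empty for the remaining 7 symbols.
Final reachable set {} has 0 states.

0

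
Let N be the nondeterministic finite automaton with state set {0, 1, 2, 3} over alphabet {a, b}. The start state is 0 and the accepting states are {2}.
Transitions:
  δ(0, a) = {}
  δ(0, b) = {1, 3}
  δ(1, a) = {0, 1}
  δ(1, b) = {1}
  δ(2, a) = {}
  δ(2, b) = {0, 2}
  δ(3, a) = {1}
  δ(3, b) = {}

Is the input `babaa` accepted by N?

Start: {0}
read b: {1, 3}
read a: {0, 1}
read b: {1, 3}
read a: {0, 1}
read a: {0, 1}
Reachable ∩ accepting = {} — empty.

rejected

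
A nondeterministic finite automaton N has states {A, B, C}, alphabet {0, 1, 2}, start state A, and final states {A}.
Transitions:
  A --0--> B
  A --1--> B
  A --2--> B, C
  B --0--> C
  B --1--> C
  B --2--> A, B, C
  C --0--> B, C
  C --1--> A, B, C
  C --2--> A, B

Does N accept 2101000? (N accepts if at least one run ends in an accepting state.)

rejected

Start: {A}
read 2: {B, C}
read 1: {A, B, C}
read 0: {B, C}
read 1: {A, B, C}
read 0: {B, C}
read 0: {B, C}
read 0: {B, C}
Reachable ∩ accepting = {} — empty.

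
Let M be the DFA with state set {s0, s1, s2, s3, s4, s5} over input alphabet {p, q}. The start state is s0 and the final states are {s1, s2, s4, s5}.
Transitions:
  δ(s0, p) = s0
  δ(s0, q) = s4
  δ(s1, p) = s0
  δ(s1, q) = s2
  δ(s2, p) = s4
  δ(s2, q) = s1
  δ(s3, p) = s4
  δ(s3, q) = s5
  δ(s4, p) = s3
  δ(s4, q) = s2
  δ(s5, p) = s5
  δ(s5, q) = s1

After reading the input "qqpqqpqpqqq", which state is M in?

s2

s0 --q--> s4
s4 --q--> s2
s2 --p--> s4
s4 --q--> s2
s2 --q--> s1
s1 --p--> s0
s0 --q--> s4
s4 --p--> s3
s3 --q--> s5
s5 --q--> s1
s1 --q--> s2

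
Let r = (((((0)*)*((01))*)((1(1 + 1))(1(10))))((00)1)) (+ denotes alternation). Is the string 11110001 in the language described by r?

Split as 11110·001: ((((0)*)*((01))*)((1(1+1))(1(10)))) matches 11110 and ((00)1) matches 001.

yes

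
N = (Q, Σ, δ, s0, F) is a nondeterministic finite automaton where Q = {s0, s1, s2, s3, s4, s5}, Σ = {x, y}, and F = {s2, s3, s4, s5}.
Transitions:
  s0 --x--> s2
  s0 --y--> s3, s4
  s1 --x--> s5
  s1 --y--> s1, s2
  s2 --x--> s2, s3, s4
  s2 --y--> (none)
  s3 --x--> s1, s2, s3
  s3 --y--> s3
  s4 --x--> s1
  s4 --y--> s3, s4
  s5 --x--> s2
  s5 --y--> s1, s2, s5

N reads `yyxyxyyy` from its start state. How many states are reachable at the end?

5

Start: {s0}
read y: {s3, s4}
read y: {s3, s4}
read x: {s1, s2, s3}
read y: {s1, s2, s3}
read x: {s1, s2, s3, s4, s5}
read y: {s1, s2, s3, s4, s5}
read y: {s1, s2, s3, s4, s5}
read y: {s1, s2, s3, s4, s5}
Final reachable set {s1, s2, s3, s4, s5} has 5 states.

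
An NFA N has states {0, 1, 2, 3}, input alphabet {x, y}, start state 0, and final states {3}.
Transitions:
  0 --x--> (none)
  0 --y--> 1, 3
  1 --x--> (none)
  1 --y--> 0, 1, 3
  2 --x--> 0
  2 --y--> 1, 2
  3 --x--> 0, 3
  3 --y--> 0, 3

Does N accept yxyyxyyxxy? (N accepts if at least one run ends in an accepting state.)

accepted

Start: {0}
read y: {1, 3}
read x: {0, 3}
read y: {0, 1, 3}
read y: {0, 1, 3}
read x: {0, 3}
read y: {0, 1, 3}
read y: {0, 1, 3}
read x: {0, 3}
read x: {0, 3}
read y: {0, 1, 3}
Reachable ∩ accepting = {3} — nonempty.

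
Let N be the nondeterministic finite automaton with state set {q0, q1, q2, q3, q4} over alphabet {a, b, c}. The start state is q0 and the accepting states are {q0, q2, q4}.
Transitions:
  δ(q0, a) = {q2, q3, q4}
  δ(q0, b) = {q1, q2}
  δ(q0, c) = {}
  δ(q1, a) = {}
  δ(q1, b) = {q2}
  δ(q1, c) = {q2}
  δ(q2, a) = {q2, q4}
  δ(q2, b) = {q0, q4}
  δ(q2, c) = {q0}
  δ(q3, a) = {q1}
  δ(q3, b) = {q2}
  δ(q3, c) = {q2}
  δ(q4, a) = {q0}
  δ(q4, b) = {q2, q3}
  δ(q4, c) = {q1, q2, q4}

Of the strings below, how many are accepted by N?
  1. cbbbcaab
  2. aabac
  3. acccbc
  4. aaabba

3

cbbbcaab: rejected
aabac: accepted
acccbc: accepted
aaabba: accepted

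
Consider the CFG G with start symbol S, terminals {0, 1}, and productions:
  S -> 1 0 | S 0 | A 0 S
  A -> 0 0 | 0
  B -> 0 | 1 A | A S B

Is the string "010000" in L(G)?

no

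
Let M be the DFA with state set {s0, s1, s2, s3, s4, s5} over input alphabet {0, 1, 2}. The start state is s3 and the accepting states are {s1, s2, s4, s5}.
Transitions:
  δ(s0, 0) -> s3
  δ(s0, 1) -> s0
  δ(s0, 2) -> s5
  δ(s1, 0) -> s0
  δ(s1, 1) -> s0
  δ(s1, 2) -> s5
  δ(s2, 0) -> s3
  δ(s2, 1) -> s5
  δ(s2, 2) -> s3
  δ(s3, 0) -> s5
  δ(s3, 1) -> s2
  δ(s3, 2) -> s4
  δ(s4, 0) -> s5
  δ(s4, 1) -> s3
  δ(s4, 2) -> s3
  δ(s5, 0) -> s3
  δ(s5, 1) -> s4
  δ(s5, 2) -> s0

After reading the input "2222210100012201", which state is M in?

s4

s3 --2--> s4
s4 --2--> s3
s3 --2--> s4
s4 --2--> s3
s3 --2--> s4
s4 --1--> s3
s3 --0--> s5
s5 --1--> s4
s4 --0--> s5
s5 --0--> s3
s3 --0--> s5
s5 --1--> s4
s4 --2--> s3
s3 --2--> s4
s4 --0--> s5
s5 --1--> s4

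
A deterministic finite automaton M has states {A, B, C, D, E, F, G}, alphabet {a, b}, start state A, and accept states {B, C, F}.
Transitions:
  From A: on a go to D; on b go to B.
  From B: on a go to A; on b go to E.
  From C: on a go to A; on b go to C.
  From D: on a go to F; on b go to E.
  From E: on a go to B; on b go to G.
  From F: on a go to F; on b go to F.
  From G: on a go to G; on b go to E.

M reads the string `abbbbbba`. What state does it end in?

A --a--> D
D --b--> E
E --b--> G
G --b--> E
E --b--> G
G --b--> E
E --b--> G
G --a--> G

G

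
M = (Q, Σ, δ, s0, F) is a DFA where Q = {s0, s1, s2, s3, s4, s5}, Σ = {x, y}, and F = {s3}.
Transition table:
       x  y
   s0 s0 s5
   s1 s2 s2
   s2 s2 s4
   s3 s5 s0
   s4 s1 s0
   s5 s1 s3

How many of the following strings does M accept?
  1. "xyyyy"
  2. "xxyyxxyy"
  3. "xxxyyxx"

0

"xyyyy": rejected
"xxyyxxyy": rejected
"xxxyyxx": rejected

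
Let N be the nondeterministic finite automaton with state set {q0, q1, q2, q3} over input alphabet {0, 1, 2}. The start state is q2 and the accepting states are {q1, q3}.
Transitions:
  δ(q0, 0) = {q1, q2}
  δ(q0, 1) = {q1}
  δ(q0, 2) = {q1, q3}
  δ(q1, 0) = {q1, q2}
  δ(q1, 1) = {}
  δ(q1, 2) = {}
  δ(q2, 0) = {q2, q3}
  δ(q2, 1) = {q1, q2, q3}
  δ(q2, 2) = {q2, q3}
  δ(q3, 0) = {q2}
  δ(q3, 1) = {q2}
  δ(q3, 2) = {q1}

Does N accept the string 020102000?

Start: {q2}
read 0: {q2, q3}
read 2: {q1, q2, q3}
read 0: {q1, q2, q3}
read 1: {q1, q2, q3}
read 0: {q1, q2, q3}
read 2: {q1, q2, q3}
read 0: {q1, q2, q3}
read 0: {q1, q2, q3}
read 0: {q1, q2, q3}
Reachable ∩ accepting = {q1, q3} — nonempty.

accepted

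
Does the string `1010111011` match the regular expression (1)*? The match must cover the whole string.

1010111011 cannot be split into zero or more pieces each matching 1.

no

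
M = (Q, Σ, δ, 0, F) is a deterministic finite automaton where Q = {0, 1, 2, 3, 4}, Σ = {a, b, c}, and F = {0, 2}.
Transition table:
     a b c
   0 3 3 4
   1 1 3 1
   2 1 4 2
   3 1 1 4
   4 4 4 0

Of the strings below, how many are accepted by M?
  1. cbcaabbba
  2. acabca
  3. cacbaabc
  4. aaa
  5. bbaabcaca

0

cbcaabbba: rejected
acabca: rejected
cacbaabc: rejected
aaa: rejected
bbaabcaca: rejected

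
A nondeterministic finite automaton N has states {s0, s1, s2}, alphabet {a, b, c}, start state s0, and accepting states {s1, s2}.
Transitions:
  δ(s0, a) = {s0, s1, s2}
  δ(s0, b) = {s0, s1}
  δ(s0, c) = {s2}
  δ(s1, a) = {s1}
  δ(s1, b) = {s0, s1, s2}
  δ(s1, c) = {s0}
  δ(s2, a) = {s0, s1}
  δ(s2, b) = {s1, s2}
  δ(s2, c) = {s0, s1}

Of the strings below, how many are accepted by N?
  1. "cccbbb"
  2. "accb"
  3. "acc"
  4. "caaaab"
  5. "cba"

5

"cccbbb": accepted
"accb": accepted
"acc": accepted
"caaaab": accepted
"cba": accepted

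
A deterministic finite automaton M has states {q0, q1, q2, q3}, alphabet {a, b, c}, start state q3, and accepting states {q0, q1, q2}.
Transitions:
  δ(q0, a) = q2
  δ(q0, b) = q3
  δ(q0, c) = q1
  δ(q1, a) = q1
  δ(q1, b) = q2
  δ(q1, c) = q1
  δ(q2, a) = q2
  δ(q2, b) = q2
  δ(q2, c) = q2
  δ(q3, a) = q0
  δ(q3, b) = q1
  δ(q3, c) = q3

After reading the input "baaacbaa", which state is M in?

q2

q3 --b--> q1
q1 --a--> q1
q1 --a--> q1
q1 --a--> q1
q1 --c--> q1
q1 --b--> q2
q2 --a--> q2
q2 --a--> q2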